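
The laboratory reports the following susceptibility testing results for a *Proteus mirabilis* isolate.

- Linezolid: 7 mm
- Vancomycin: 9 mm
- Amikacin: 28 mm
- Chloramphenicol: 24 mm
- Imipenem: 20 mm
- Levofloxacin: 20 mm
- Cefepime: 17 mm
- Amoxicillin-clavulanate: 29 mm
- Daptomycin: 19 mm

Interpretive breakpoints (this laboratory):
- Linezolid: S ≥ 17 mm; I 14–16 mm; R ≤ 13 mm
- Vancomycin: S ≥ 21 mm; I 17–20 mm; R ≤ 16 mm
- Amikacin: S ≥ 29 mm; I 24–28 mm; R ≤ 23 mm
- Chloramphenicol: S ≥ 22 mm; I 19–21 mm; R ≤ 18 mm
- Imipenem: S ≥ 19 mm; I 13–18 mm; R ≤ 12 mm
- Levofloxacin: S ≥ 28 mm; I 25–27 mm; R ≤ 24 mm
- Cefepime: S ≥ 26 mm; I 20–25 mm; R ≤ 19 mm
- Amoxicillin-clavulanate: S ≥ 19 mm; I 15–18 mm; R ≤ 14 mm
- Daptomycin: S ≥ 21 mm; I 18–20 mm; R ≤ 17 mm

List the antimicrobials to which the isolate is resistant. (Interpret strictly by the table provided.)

Linezolid (7 mm) ≤ 13 mm → resistant
Vancomycin: 9 mm is ≤ 16 mm ⇒ R
Amikacin 28 mm: in 24–28 mm → intermediate
Chloramphenicol: 24 mm is ≥ 22 mm ⇒ S
Imipenem (20 mm) ≥ 19 mm — S
Levofloxacin 20 mm: ≤ 24 mm ⇒ R
Cefepime: 17 mm is ≤ 19 mm — Resistant
Amoxicillin-clavulanate 29 mm: ≥ 19 mm → susceptible
Daptomycin (19 mm) in 18–20 mm ⇒ I

linezolid, vancomycin, levofloxacin, cefepime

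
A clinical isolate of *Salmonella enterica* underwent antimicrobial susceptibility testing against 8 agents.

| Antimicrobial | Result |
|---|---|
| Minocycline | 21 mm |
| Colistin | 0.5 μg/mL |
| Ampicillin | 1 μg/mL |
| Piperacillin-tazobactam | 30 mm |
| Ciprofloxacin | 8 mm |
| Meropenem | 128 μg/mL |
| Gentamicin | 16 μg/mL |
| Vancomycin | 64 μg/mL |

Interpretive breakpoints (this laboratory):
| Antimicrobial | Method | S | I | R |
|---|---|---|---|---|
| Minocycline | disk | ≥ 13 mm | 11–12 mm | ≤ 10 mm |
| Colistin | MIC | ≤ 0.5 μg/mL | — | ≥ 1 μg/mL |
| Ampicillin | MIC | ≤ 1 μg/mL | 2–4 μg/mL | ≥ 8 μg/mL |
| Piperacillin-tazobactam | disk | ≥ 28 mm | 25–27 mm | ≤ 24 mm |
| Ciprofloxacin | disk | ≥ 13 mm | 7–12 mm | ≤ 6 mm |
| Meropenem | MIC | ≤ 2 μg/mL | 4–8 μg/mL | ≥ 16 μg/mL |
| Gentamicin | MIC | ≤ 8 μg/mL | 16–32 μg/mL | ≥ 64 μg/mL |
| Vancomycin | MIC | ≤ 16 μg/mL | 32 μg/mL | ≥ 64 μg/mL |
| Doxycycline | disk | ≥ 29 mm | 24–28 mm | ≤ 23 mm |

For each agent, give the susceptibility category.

S, S, S, S, I, R, I, R

Minocycline 21 mm: ≥ 13 mm — susceptible
Colistin 0.5 μg/mL: ≤ 0.5 μg/mL → susceptible
Ampicillin 1 μg/mL: ≤ 1 μg/mL → Susceptible
Piperacillin-tazobactam (30 mm) ≥ 28 mm ⇒ Susceptible
Ciprofloxacin (8 mm) in 7–12 mm ⇒ intermediate
Meropenem 128 μg/mL: ≥ 16 μg/mL ⇒ Resistant
Gentamicin: 16 μg/mL is in 16–32 μg/mL — Intermediate
Vancomycin: 64 μg/mL is ≥ 64 μg/mL — R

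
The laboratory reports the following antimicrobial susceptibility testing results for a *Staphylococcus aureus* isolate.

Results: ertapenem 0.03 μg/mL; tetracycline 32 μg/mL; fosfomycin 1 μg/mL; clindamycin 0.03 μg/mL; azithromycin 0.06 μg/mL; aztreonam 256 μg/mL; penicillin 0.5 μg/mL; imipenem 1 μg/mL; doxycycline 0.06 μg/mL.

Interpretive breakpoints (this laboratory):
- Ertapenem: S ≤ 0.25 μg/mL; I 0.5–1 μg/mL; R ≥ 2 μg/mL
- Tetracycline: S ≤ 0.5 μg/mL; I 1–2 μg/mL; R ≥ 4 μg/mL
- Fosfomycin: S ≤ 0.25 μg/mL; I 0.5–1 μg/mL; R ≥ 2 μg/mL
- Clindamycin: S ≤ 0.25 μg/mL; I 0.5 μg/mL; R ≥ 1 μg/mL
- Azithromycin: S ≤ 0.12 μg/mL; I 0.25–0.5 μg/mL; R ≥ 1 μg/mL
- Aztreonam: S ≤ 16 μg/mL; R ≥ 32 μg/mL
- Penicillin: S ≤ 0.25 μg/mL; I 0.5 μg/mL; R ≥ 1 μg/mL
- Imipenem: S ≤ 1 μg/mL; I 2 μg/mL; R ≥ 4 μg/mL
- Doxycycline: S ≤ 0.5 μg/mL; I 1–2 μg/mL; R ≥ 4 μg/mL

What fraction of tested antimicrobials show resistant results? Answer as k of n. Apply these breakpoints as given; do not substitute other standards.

Ertapenem 0.03 μg/mL: ≤ 0.25 μg/mL → susceptible
Tetracycline 32 μg/mL: ≥ 4 μg/mL — Resistant
Fosfomycin: 1 μg/mL is in 0.5–1 μg/mL → I
Clindamycin (0.03 μg/mL) ≤ 0.25 μg/mL ⇒ S
Azithromycin 0.06 μg/mL: ≤ 0.12 μg/mL — Susceptible
Aztreonam: 256 μg/mL is ≥ 32 μg/mL ⇒ R
Penicillin (0.5 μg/mL) = 0.5 μg/mL — Intermediate
Imipenem 1 μg/mL: ≤ 1 μg/mL → Susceptible
Doxycycline (0.06 μg/mL) ≤ 0.5 μg/mL → Susceptible
Resistant: 2/9

2 of 9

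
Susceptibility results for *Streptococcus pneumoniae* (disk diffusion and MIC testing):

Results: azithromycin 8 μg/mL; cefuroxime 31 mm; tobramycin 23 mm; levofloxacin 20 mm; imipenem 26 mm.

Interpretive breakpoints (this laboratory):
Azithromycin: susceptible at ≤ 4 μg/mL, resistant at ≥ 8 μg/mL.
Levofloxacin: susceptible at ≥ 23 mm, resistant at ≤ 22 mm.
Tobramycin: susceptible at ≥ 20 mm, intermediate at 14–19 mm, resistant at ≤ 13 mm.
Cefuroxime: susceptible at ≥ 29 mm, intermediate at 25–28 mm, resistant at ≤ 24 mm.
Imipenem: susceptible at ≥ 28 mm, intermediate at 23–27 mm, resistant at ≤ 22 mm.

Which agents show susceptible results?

Azithromycin 8 μg/mL: ≥ 8 μg/mL ⇒ resistant
Cefuroxime (31 mm) ≥ 29 mm → susceptible
Tobramycin: 23 mm is ≥ 20 mm — S
Levofloxacin 20 mm: ≤ 22 mm — Resistant
Imipenem (26 mm) in 23–27 mm — Intermediate

cefuroxime, tobramycin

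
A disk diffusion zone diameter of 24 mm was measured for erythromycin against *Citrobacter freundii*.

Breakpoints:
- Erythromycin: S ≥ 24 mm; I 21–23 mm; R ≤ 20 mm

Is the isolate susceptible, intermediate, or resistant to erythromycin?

Erythromycin (24 mm) ≥ 24 mm — susceptible

S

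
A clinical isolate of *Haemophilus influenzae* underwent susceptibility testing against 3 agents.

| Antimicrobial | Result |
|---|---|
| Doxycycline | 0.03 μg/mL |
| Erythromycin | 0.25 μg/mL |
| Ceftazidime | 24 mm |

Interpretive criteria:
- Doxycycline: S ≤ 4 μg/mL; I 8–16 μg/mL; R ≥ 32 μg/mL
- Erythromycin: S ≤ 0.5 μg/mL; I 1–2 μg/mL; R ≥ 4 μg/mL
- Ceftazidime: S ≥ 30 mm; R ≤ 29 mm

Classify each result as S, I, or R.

S, S, R

Doxycycline (0.03 μg/mL) ≤ 4 μg/mL ⇒ susceptible
Erythromycin (0.25 μg/mL) ≤ 0.5 μg/mL — S
Ceftazidime: 24 mm is ≤ 29 mm → R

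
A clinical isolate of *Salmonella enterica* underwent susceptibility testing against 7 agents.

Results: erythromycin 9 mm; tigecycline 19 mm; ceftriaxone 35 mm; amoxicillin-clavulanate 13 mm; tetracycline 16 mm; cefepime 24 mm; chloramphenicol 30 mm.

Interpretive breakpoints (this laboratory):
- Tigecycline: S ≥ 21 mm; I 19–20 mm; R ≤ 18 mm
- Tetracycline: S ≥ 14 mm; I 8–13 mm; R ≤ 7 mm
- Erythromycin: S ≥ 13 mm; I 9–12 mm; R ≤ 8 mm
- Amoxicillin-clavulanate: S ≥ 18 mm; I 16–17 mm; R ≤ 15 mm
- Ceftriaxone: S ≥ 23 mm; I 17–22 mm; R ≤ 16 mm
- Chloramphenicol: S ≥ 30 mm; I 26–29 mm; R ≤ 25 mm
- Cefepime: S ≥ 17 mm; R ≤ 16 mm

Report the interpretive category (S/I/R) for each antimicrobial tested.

I, I, S, R, S, S, S

Erythromycin: 9 mm is in 9–12 mm → I
Tigecycline: 19 mm is in 19–20 mm ⇒ intermediate
Ceftriaxone (35 mm) ≥ 23 mm → S
Amoxicillin-clavulanate 13 mm: ≤ 15 mm ⇒ resistant
Tetracycline (16 mm) ≥ 14 mm → susceptible
Cefepime 24 mm: ≥ 17 mm ⇒ Susceptible
Chloramphenicol (30 mm) ≥ 30 mm ⇒ susceptible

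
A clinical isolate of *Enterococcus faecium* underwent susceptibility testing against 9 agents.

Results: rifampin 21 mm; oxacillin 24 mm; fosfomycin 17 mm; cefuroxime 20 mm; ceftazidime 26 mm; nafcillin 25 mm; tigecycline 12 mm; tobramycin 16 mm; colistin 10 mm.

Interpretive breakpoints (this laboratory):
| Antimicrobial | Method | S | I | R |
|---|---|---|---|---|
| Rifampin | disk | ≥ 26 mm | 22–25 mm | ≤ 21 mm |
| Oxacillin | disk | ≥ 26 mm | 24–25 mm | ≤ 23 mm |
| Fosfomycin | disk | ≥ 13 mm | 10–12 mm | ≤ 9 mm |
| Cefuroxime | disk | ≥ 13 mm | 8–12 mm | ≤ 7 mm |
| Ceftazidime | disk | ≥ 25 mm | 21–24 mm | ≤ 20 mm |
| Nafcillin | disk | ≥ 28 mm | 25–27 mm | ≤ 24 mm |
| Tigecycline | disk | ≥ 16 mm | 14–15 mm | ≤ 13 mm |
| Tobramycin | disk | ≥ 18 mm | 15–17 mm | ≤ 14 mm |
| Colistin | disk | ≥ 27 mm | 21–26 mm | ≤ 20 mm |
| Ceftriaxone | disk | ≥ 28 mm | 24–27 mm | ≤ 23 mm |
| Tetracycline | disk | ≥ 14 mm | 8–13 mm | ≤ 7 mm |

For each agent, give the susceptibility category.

Rifampin 21 mm: ≤ 21 mm → resistant
Oxacillin (24 mm) in 24–25 mm — intermediate
Fosfomycin (17 mm) ≥ 13 mm ⇒ S
Cefuroxime: 20 mm is ≥ 13 mm ⇒ susceptible
Ceftazidime 26 mm: ≥ 25 mm — Susceptible
Nafcillin 25 mm: in 25–27 mm → I
Tigecycline 12 mm: ≤ 13 mm → Resistant
Tobramycin: 16 mm is in 15–17 mm ⇒ I
Colistin (10 mm) ≤ 20 mm — Resistant

R, I, S, S, S, I, R, I, R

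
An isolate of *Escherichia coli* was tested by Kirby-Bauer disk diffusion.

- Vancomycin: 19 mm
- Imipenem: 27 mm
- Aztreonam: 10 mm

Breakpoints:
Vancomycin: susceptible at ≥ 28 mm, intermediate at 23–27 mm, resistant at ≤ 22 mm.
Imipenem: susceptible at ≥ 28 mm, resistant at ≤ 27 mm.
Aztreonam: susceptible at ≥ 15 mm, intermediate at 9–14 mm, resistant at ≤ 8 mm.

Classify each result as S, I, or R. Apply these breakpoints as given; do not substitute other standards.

Vancomycin: 19 mm is ≤ 22 mm — resistant
Imipenem: 27 mm is ≤ 27 mm — R
Aztreonam 10 mm: in 9–14 mm — I

R, R, I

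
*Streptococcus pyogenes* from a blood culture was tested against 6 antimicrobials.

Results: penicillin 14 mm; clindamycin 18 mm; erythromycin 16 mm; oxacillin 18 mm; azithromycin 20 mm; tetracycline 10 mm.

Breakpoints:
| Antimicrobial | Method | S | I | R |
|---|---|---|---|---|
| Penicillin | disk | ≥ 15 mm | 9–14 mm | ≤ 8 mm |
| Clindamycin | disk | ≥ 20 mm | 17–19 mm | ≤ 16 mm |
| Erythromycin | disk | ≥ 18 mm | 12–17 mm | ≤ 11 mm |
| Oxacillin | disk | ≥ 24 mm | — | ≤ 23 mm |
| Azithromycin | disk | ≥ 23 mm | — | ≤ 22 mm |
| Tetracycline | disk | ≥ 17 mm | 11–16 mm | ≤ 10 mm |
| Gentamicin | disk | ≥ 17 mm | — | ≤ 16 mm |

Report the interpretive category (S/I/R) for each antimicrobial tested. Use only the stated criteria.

Penicillin 14 mm: in 9–14 mm — I
Clindamycin 18 mm: in 17–19 mm — intermediate
Erythromycin (16 mm) in 12–17 mm ⇒ I
Oxacillin: 18 mm is ≤ 23 mm — R
Azithromycin: 20 mm is ≤ 22 mm ⇒ Resistant
Tetracycline: 10 mm is ≤ 10 mm → Resistant

I, I, I, R, R, R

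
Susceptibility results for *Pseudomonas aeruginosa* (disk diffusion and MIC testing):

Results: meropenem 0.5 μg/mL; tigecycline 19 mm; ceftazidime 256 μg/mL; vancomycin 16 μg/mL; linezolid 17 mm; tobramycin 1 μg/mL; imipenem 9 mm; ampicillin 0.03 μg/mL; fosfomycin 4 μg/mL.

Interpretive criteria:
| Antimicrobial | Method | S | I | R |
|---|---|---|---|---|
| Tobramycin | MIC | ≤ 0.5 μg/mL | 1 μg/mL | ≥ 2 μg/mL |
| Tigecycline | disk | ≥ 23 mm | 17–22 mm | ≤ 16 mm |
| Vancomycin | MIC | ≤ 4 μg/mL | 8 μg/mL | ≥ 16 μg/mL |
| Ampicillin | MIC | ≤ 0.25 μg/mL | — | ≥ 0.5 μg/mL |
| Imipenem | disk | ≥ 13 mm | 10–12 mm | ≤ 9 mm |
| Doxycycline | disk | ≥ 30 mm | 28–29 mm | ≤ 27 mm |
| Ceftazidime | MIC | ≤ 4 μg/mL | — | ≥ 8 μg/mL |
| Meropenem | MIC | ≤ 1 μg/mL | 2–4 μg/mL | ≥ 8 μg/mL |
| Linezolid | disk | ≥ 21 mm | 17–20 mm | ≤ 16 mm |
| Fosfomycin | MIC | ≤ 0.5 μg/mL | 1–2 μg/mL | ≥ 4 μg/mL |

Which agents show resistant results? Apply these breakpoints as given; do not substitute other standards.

Meropenem: 0.5 μg/mL is ≤ 1 μg/mL — S
Tigecycline (19 mm) in 17–22 mm ⇒ intermediate
Ceftazidime 256 μg/mL: ≥ 8 μg/mL ⇒ Resistant
Vancomycin 16 μg/mL: ≥ 16 μg/mL → resistant
Linezolid: 17 mm is in 17–20 mm → intermediate
Tobramycin 1 μg/mL: = 1 μg/mL → I
Imipenem: 9 mm is ≤ 9 mm → resistant
Ampicillin (0.03 μg/mL) ≤ 0.25 μg/mL ⇒ susceptible
Fosfomycin (4 μg/mL) ≥ 4 μg/mL — Resistant

ceftazidime, vancomycin, imipenem, fosfomycin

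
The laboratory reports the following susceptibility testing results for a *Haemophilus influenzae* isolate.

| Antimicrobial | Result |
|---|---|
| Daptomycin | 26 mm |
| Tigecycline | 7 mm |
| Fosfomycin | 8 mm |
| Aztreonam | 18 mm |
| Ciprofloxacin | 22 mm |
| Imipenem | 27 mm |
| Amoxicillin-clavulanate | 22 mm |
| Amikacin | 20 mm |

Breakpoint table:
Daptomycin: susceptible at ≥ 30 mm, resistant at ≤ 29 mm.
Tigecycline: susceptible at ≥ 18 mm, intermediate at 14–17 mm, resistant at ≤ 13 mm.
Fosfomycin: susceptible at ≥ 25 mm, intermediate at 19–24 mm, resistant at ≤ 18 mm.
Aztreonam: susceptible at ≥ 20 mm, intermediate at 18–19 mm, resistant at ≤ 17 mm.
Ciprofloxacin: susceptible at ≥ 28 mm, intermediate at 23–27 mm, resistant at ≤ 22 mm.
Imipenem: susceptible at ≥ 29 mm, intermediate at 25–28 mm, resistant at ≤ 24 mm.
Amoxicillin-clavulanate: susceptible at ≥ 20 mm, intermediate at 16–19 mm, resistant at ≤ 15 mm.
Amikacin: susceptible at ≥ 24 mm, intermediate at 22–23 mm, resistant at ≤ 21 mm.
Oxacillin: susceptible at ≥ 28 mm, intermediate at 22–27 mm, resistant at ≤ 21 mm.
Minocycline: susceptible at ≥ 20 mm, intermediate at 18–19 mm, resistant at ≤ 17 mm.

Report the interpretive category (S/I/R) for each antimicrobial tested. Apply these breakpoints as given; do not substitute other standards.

R, R, R, I, R, I, S, R

Daptomycin: 26 mm is ≤ 29 mm — Resistant
Tigecycline 7 mm: ≤ 13 mm — Resistant
Fosfomycin: 8 mm is ≤ 18 mm — Resistant
Aztreonam: 18 mm is in 18–19 mm — intermediate
Ciprofloxacin (22 mm) ≤ 22 mm — R
Imipenem: 27 mm is in 25–28 mm — Intermediate
Amoxicillin-clavulanate: 22 mm is ≥ 20 mm → susceptible
Amikacin (20 mm) ≤ 21 mm ⇒ Resistant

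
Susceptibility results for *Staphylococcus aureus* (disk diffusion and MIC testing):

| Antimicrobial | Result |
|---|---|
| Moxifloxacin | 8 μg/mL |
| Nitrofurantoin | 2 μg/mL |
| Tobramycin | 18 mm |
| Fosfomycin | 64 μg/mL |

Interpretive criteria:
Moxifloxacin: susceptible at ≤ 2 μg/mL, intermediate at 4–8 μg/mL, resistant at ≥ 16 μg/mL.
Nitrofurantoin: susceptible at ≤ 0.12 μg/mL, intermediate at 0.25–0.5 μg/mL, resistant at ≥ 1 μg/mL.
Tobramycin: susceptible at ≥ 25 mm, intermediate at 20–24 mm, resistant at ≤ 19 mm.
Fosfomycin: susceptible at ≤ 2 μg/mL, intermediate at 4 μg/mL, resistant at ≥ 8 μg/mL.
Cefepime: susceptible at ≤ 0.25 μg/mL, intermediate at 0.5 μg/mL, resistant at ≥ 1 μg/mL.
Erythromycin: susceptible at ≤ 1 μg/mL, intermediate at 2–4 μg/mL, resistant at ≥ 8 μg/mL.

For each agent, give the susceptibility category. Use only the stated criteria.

Moxifloxacin 8 μg/mL: in 4–8 μg/mL ⇒ I
Nitrofurantoin (2 μg/mL) ≥ 1 μg/mL → R
Tobramycin (18 mm) ≤ 19 mm → Resistant
Fosfomycin 64 μg/mL: ≥ 8 μg/mL — resistant

I, R, R, R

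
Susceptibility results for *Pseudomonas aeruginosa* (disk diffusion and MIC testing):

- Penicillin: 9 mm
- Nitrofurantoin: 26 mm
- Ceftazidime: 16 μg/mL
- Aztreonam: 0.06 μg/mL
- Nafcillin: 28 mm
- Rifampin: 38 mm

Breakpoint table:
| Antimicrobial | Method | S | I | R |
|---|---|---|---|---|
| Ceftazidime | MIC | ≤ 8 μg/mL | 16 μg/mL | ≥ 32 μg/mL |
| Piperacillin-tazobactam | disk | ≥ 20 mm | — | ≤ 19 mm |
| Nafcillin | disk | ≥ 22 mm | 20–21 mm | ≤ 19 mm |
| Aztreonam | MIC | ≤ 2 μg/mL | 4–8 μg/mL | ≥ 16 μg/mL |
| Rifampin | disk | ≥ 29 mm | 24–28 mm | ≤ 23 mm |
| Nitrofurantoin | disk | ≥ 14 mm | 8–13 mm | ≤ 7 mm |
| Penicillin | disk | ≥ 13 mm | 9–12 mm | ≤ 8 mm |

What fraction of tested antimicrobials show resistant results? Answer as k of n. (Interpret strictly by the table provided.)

Penicillin 9 mm: in 9–12 mm → Intermediate
Nitrofurantoin 26 mm: ≥ 14 mm ⇒ S
Ceftazidime (16 μg/mL) = 16 μg/mL → Intermediate
Aztreonam 0.06 μg/mL: ≤ 2 μg/mL ⇒ susceptible
Nafcillin 28 mm: ≥ 22 mm — susceptible
Rifampin 38 mm: ≥ 29 mm ⇒ Susceptible
Resistant: 0/6

0 of 6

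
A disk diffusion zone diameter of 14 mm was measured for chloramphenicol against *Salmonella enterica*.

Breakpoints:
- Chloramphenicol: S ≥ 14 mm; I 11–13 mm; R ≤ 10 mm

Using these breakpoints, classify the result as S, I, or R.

Susceptible

Chloramphenicol: 14 mm is ≥ 14 mm → Susceptible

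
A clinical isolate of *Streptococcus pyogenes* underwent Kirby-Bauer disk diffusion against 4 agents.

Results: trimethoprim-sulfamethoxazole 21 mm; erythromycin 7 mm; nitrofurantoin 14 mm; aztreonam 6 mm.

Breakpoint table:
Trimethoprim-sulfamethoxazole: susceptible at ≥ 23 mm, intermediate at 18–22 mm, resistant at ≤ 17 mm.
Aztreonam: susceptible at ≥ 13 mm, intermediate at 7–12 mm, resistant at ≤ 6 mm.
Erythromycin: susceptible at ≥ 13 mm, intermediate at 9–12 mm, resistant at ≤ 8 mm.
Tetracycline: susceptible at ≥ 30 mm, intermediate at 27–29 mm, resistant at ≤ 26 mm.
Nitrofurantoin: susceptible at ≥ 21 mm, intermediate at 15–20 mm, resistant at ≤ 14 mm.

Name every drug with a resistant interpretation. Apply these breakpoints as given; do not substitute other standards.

erythromycin, nitrofurantoin, aztreonam

Trimethoprim-sulfamethoxazole: 21 mm is in 18–22 mm ⇒ Intermediate
Erythromycin (7 mm) ≤ 8 mm — R
Nitrofurantoin (14 mm) ≤ 14 mm — Resistant
Aztreonam: 6 mm is ≤ 6 mm — R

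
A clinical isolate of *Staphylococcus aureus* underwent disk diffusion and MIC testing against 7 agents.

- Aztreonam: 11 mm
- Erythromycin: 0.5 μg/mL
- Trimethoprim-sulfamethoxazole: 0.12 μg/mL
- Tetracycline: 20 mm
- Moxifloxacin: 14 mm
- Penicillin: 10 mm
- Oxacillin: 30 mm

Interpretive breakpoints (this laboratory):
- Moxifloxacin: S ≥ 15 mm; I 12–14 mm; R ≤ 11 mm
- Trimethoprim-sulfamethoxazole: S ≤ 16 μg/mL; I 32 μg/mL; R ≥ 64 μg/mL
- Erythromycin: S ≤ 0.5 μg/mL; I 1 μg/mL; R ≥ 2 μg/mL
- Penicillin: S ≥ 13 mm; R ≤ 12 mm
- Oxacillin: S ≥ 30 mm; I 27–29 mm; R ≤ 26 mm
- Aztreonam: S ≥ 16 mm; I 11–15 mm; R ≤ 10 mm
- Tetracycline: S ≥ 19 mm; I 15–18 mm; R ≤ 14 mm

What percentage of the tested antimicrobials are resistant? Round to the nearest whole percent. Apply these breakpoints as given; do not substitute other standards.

14%

Aztreonam (11 mm) in 11–15 mm — intermediate
Erythromycin (0.5 μg/mL) ≤ 0.5 μg/mL → susceptible
Trimethoprim-sulfamethoxazole 0.12 μg/mL: ≤ 16 μg/mL → Susceptible
Tetracycline 20 mm: ≥ 19 mm → S
Moxifloxacin: 14 mm is in 12–14 mm ⇒ intermediate
Penicillin 10 mm: ≤ 12 mm → resistant
Oxacillin (30 mm) ≥ 30 mm ⇒ Susceptible
Resistant: 1/7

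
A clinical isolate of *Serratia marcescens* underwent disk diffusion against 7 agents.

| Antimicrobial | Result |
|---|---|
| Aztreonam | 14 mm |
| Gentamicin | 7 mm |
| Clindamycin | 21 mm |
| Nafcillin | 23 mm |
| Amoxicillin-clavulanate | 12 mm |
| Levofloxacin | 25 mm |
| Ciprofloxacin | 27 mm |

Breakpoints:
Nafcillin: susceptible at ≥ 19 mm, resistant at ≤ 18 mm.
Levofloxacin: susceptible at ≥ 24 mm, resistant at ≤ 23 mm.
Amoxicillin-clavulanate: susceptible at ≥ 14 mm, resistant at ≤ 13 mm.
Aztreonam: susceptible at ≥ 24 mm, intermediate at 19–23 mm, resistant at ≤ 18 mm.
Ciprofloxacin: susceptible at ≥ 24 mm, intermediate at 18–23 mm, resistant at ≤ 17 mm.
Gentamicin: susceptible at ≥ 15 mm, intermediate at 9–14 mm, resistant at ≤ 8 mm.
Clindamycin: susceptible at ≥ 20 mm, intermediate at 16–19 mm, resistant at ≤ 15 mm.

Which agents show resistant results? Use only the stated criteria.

Aztreonam 14 mm: ≤ 18 mm ⇒ resistant
Gentamicin: 7 mm is ≤ 8 mm — R
Clindamycin: 21 mm is ≥ 20 mm — Susceptible
Nafcillin (23 mm) ≥ 19 mm — S
Amoxicillin-clavulanate (12 mm) ≤ 13 mm ⇒ Resistant
Levofloxacin: 25 mm is ≥ 24 mm — susceptible
Ciprofloxacin (27 mm) ≥ 24 mm → S

aztreonam, gentamicin, amoxicillin-clavulanate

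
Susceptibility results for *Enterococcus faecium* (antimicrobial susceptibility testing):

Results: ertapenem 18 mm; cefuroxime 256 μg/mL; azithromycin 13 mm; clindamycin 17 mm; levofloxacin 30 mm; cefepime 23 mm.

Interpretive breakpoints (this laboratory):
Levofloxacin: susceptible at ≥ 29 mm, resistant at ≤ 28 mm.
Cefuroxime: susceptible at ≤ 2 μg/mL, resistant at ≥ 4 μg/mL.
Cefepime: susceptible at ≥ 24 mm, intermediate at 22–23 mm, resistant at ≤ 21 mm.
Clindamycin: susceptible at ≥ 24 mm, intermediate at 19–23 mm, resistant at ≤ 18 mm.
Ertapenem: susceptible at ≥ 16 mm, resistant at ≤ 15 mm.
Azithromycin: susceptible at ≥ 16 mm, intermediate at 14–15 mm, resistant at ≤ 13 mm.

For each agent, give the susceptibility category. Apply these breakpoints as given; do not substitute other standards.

S, R, R, R, S, I

Ertapenem 18 mm: ≥ 16 mm ⇒ susceptible
Cefuroxime (256 μg/mL) ≥ 4 μg/mL → resistant
Azithromycin (13 mm) ≤ 13 mm → R
Clindamycin 17 mm: ≤ 18 mm ⇒ Resistant
Levofloxacin: 30 mm is ≥ 29 mm → Susceptible
Cefepime 23 mm: in 22–23 mm → Intermediate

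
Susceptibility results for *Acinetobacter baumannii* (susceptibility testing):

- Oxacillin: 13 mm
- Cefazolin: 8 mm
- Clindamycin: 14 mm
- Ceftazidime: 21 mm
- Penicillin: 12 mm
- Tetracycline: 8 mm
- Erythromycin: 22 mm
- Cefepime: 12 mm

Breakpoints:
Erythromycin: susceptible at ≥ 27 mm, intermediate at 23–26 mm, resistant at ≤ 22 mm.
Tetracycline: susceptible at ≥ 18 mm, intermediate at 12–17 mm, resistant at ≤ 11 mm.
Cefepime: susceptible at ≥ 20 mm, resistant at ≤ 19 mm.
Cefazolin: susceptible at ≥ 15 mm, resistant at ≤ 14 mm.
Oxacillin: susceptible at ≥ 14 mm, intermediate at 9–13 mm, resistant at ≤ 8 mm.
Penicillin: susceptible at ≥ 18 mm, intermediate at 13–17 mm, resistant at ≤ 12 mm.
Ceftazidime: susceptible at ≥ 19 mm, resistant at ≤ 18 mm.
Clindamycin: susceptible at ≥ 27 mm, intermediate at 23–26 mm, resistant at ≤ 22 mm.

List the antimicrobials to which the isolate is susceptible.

Oxacillin 13 mm: in 9–13 mm — intermediate
Cefazolin: 8 mm is ≤ 14 mm → Resistant
Clindamycin: 14 mm is ≤ 22 mm ⇒ Resistant
Ceftazidime: 21 mm is ≥ 19 mm — susceptible
Penicillin: 12 mm is ≤ 12 mm — resistant
Tetracycline (8 mm) ≤ 11 mm — resistant
Erythromycin: 22 mm is ≤ 22 mm ⇒ resistant
Cefepime (12 mm) ≤ 19 mm ⇒ Resistant

ceftazidime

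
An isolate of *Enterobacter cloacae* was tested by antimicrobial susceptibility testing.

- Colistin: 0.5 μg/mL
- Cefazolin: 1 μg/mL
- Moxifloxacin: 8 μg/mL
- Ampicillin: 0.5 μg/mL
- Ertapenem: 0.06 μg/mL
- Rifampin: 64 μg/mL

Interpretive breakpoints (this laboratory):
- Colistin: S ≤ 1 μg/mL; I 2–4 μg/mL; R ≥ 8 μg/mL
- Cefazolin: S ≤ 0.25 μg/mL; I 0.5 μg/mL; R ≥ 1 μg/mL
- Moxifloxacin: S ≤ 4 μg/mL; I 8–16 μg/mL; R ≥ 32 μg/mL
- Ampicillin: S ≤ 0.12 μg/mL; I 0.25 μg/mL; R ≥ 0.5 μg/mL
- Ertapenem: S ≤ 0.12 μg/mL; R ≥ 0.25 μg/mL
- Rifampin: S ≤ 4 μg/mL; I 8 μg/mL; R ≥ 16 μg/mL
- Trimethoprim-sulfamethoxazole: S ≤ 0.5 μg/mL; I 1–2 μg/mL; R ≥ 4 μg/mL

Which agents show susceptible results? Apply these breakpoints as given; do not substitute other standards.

colistin, ertapenem

Colistin: 0.5 μg/mL is ≤ 1 μg/mL ⇒ Susceptible
Cefazolin (1 μg/mL) ≥ 1 μg/mL — Resistant
Moxifloxacin 8 μg/mL: in 8–16 μg/mL ⇒ intermediate
Ampicillin 0.5 μg/mL: ≥ 0.5 μg/mL ⇒ Resistant
Ertapenem (0.06 μg/mL) ≤ 0.12 μg/mL — Susceptible
Rifampin: 64 μg/mL is ≥ 16 μg/mL ⇒ Resistant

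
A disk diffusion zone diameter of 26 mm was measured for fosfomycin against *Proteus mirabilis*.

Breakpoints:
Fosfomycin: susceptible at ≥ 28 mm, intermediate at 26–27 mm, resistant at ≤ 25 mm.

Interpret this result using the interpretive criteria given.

Fosfomycin (26 mm) in 26–27 mm ⇒ I

Intermediate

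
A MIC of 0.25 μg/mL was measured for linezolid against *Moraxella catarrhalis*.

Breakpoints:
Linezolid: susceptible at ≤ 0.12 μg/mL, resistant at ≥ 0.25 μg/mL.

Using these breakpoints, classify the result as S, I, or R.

Resistant

Linezolid 0.25 μg/mL: ≥ 0.25 μg/mL — resistant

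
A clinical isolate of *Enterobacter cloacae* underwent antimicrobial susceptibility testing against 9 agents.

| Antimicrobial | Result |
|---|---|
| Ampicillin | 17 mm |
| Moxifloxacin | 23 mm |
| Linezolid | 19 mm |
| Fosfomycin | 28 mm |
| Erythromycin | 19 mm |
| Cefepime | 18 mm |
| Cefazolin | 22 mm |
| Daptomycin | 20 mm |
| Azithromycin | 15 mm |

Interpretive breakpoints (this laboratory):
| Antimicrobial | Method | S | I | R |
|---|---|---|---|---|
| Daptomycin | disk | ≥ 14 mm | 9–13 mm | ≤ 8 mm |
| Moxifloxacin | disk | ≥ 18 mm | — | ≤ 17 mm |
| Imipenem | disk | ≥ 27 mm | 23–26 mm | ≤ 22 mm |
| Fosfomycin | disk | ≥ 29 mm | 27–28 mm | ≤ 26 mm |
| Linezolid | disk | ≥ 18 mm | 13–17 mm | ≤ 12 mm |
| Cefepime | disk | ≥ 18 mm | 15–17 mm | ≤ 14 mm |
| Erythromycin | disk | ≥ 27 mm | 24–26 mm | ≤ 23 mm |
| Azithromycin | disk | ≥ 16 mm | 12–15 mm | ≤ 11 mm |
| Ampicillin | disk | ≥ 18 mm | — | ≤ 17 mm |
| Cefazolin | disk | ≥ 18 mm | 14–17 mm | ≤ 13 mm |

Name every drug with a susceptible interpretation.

moxifloxacin, linezolid, cefepime, cefazolin, daptomycin

Ampicillin 17 mm: ≤ 17 mm ⇒ resistant
Moxifloxacin: 23 mm is ≥ 18 mm — S
Linezolid 19 mm: ≥ 18 mm — Susceptible
Fosfomycin 28 mm: in 27–28 mm → intermediate
Erythromycin 19 mm: ≤ 23 mm — Resistant
Cefepime 18 mm: ≥ 18 mm → susceptible
Cefazolin 22 mm: ≥ 18 mm ⇒ susceptible
Daptomycin: 20 mm is ≥ 14 mm — S
Azithromycin: 15 mm is in 12–15 mm → Intermediate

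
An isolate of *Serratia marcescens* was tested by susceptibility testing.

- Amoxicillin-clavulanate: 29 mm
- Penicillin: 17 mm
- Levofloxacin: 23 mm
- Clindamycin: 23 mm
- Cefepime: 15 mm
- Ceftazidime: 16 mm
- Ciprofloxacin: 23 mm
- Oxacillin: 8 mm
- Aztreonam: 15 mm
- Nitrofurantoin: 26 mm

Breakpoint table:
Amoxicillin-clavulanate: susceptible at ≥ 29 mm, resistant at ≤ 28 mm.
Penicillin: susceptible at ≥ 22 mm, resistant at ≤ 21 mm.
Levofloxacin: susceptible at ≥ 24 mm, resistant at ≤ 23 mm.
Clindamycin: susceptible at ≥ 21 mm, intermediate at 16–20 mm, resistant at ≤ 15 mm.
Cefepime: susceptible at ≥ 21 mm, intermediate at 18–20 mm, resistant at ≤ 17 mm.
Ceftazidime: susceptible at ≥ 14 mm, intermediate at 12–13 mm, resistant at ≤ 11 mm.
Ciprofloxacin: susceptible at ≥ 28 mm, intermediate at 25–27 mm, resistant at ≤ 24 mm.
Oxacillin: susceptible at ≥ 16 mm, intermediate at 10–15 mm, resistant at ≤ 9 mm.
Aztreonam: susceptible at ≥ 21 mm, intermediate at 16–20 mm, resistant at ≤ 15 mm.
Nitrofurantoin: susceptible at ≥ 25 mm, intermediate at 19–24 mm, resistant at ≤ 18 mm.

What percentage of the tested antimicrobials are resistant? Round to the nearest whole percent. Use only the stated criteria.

Amoxicillin-clavulanate 29 mm: ≥ 29 mm ⇒ S
Penicillin (17 mm) ≤ 21 mm — R
Levofloxacin: 23 mm is ≤ 23 mm — Resistant
Clindamycin 23 mm: ≥ 21 mm ⇒ susceptible
Cefepime 15 mm: ≤ 17 mm ⇒ Resistant
Ceftazidime (16 mm) ≥ 14 mm ⇒ Susceptible
Ciprofloxacin 23 mm: ≤ 24 mm → R
Oxacillin (8 mm) ≤ 9 mm — R
Aztreonam: 15 mm is ≤ 15 mm ⇒ Resistant
Nitrofurantoin: 26 mm is ≥ 25 mm → susceptible
Resistant: 6/10

60%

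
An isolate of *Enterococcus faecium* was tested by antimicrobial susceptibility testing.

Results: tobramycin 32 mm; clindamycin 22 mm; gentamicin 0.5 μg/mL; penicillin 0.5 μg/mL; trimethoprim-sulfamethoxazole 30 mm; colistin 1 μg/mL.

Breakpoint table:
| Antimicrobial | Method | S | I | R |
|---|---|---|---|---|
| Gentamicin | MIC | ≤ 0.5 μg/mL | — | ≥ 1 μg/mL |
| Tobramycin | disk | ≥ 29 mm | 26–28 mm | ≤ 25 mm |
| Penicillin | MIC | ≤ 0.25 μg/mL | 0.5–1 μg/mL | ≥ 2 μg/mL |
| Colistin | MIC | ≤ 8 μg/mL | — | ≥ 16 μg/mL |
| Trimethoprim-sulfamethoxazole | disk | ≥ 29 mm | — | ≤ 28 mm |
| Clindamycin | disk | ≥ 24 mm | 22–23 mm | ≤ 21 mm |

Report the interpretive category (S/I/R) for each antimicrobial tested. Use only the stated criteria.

S, I, S, I, S, S

Tobramycin: 32 mm is ≥ 29 mm → Susceptible
Clindamycin 22 mm: in 22–23 mm — Intermediate
Gentamicin 0.5 μg/mL: ≤ 0.5 μg/mL — Susceptible
Penicillin (0.5 μg/mL) in 0.5–1 μg/mL ⇒ I
Trimethoprim-sulfamethoxazole: 30 mm is ≥ 29 mm ⇒ S
Colistin (1 μg/mL) ≤ 8 μg/mL — S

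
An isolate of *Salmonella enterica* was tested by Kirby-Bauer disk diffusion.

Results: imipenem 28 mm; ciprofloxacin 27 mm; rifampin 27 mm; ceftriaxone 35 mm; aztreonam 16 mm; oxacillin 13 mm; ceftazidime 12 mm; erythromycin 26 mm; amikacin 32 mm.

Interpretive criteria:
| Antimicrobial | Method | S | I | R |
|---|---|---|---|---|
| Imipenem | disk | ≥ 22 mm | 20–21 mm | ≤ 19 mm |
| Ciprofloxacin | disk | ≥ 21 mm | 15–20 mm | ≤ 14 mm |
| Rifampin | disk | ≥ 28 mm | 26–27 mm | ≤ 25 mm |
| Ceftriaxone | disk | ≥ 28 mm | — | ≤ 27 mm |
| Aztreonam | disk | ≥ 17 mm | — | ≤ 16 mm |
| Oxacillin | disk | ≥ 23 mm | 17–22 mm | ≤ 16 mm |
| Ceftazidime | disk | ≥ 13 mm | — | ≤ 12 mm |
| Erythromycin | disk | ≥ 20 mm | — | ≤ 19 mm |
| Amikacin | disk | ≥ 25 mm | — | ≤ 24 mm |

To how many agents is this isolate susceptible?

Imipenem 28 mm: ≥ 22 mm — susceptible
Ciprofloxacin 27 mm: ≥ 21 mm ⇒ S
Rifampin: 27 mm is in 26–27 mm → intermediate
Ceftriaxone: 35 mm is ≥ 28 mm — susceptible
Aztreonam 16 mm: ≤ 16 mm ⇒ resistant
Oxacillin (13 mm) ≤ 16 mm ⇒ Resistant
Ceftazidime 12 mm: ≤ 12 mm ⇒ Resistant
Erythromycin (26 mm) ≥ 20 mm — susceptible
Amikacin 32 mm: ≥ 25 mm — S
Susceptible: 5

5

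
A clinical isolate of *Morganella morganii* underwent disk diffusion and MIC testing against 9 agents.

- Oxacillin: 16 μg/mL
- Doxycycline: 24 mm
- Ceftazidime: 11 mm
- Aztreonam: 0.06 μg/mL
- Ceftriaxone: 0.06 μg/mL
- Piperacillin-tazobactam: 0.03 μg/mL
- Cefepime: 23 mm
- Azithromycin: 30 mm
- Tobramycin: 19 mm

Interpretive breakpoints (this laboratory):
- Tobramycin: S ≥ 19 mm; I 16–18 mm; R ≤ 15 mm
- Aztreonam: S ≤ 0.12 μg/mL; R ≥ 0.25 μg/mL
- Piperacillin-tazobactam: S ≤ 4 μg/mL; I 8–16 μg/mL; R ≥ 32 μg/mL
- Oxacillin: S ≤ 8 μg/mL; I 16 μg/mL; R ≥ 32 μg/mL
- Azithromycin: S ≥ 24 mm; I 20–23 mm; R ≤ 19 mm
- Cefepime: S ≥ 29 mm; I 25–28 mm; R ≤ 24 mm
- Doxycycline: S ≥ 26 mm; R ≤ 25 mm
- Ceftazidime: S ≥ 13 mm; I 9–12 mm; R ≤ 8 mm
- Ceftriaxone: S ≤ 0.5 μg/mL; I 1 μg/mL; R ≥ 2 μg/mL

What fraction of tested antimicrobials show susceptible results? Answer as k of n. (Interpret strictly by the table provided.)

Oxacillin 16 μg/mL: = 16 μg/mL ⇒ I
Doxycycline: 24 mm is ≤ 25 mm → Resistant
Ceftazidime: 11 mm is in 9–12 mm — intermediate
Aztreonam (0.06 μg/mL) ≤ 0.12 μg/mL ⇒ Susceptible
Ceftriaxone 0.06 μg/mL: ≤ 0.5 μg/mL → S
Piperacillin-tazobactam 0.03 μg/mL: ≤ 4 μg/mL — Susceptible
Cefepime (23 mm) ≤ 24 mm → R
Azithromycin: 30 mm is ≥ 24 mm ⇒ susceptible
Tobramycin 19 mm: ≥ 19 mm ⇒ susceptible
Susceptible: 5/9

5 of 9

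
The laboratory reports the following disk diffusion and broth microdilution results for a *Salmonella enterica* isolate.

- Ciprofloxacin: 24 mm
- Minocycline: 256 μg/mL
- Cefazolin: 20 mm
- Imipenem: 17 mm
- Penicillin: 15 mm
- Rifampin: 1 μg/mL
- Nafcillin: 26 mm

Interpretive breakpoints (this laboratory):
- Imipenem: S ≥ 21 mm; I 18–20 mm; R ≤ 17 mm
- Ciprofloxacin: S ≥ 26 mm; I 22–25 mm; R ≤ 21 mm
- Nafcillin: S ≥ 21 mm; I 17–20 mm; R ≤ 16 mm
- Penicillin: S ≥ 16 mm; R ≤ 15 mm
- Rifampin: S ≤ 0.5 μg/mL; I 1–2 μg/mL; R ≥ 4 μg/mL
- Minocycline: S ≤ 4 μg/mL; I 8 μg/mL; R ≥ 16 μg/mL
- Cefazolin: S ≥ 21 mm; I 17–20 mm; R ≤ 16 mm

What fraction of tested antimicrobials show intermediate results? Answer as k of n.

Ciprofloxacin: 24 mm is in 22–25 mm → Intermediate
Minocycline: 256 μg/mL is ≥ 16 μg/mL — R
Cefazolin (20 mm) in 17–20 mm → intermediate
Imipenem: 17 mm is ≤ 17 mm — Resistant
Penicillin: 15 mm is ≤ 15 mm ⇒ Resistant
Rifampin 1 μg/mL: in 1–2 μg/mL ⇒ Intermediate
Nafcillin 26 mm: ≥ 21 mm → susceptible
Intermediate: 3/7

3 of 7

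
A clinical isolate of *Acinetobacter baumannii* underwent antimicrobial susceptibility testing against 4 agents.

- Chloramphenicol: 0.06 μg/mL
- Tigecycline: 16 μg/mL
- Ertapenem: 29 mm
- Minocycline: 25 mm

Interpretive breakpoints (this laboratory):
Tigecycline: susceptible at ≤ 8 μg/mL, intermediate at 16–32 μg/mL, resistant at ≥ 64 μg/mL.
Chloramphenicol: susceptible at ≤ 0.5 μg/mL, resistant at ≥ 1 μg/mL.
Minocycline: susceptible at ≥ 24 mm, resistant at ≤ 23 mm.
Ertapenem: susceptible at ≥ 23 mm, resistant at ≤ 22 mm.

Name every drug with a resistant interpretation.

Chloramphenicol: 0.06 μg/mL is ≤ 0.5 μg/mL → S
Tigecycline (16 μg/mL) in 16–32 μg/mL ⇒ intermediate
Ertapenem 29 mm: ≥ 23 mm → susceptible
Minocycline (25 mm) ≥ 24 mm — susceptible

none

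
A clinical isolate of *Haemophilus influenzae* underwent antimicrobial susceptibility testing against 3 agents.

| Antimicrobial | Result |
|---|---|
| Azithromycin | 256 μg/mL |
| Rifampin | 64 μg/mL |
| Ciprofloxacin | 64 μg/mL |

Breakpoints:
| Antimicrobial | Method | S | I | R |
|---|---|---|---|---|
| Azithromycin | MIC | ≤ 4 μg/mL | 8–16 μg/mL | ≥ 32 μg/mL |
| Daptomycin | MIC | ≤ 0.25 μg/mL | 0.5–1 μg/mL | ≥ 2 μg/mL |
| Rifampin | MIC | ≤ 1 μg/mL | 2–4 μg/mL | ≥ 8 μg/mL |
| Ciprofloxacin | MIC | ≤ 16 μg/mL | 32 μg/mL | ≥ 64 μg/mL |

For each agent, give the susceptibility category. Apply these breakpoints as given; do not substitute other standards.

R, R, R

Azithromycin 256 μg/mL: ≥ 32 μg/mL — Resistant
Rifampin (64 μg/mL) ≥ 8 μg/mL — R
Ciprofloxacin 64 μg/mL: ≥ 64 μg/mL → R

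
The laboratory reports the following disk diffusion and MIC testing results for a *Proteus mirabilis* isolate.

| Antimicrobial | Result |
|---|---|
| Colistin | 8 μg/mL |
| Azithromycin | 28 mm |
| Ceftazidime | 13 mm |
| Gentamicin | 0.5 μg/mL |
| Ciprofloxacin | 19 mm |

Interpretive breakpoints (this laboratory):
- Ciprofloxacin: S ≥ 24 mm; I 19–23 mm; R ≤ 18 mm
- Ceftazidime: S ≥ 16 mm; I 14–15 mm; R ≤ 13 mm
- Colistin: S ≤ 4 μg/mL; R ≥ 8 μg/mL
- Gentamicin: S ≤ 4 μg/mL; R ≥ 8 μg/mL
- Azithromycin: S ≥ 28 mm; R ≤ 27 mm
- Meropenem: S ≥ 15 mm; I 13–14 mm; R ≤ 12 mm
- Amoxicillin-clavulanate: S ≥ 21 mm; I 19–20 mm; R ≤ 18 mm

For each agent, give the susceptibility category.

Colistin: 8 μg/mL is ≥ 8 μg/mL → R
Azithromycin: 28 mm is ≥ 28 mm — susceptible
Ceftazidime 13 mm: ≤ 13 mm → Resistant
Gentamicin: 0.5 μg/mL is ≤ 4 μg/mL — susceptible
Ciprofloxacin (19 mm) in 19–23 mm ⇒ intermediate

R, S, R, S, I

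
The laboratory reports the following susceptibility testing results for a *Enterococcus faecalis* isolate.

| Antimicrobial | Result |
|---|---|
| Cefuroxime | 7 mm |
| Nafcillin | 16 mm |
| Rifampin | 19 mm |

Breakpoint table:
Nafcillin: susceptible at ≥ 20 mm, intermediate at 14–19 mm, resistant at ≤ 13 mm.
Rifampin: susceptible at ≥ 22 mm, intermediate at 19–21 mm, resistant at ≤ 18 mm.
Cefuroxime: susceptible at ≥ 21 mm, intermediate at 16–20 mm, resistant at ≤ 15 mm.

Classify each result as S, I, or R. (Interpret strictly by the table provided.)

Cefuroxime: 7 mm is ≤ 15 mm → R
Nafcillin 16 mm: in 14–19 mm → I
Rifampin 19 mm: in 19–21 mm ⇒ intermediate

R, I, I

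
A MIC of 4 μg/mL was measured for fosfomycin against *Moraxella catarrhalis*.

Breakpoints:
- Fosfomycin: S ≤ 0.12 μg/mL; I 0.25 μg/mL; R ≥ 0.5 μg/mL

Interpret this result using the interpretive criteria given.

Fosfomycin: 4 μg/mL is ≥ 0.5 μg/mL — Resistant

R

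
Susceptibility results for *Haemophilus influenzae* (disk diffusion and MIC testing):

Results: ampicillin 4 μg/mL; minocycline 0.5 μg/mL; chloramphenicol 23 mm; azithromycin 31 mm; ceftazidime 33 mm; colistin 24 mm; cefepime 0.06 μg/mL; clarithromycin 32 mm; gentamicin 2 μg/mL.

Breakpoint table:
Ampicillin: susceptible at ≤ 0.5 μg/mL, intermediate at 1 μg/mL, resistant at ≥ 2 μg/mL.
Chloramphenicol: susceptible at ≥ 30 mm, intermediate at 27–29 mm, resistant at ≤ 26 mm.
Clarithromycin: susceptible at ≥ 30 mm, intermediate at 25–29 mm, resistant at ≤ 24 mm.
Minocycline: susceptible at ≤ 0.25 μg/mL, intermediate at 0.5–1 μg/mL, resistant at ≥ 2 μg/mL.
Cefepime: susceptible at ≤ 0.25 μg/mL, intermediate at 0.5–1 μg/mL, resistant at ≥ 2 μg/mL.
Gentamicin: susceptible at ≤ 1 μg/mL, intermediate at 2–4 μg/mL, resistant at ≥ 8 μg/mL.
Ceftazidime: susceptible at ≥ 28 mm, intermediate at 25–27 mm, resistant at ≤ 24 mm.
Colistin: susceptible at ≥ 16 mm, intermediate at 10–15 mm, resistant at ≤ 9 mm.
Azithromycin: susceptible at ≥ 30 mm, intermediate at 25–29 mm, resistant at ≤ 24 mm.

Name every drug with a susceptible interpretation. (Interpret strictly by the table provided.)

Ampicillin: 4 μg/mL is ≥ 2 μg/mL — Resistant
Minocycline 0.5 μg/mL: in 0.5–1 μg/mL ⇒ intermediate
Chloramphenicol: 23 mm is ≤ 26 mm — Resistant
Azithromycin: 31 mm is ≥ 30 mm ⇒ susceptible
Ceftazidime 33 mm: ≥ 28 mm → S
Colistin: 24 mm is ≥ 16 mm ⇒ susceptible
Cefepime 0.06 μg/mL: ≤ 0.25 μg/mL → susceptible
Clarithromycin: 32 mm is ≥ 30 mm — susceptible
Gentamicin: 2 μg/mL is in 2–4 μg/mL ⇒ I

azithromycin, ceftazidime, colistin, cefepime, clarithromycin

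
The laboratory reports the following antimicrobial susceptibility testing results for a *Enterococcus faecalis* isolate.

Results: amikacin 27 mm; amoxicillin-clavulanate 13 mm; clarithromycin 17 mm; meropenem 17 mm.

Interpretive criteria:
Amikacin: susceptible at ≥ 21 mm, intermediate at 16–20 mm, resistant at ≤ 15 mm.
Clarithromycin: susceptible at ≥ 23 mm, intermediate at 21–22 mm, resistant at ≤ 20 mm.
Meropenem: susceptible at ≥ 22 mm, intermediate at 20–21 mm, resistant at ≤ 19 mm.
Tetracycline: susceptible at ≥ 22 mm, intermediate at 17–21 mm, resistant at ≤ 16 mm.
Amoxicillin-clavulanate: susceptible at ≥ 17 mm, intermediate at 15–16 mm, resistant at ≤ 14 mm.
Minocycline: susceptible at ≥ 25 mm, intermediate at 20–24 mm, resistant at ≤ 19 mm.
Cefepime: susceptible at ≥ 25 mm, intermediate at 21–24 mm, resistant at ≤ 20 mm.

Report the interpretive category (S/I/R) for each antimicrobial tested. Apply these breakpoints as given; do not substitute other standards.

Amikacin 27 mm: ≥ 21 mm — S
Amoxicillin-clavulanate (13 mm) ≤ 14 mm ⇒ resistant
Clarithromycin (17 mm) ≤ 20 mm ⇒ Resistant
Meropenem (17 mm) ≤ 19 mm — Resistant

S, R, R, R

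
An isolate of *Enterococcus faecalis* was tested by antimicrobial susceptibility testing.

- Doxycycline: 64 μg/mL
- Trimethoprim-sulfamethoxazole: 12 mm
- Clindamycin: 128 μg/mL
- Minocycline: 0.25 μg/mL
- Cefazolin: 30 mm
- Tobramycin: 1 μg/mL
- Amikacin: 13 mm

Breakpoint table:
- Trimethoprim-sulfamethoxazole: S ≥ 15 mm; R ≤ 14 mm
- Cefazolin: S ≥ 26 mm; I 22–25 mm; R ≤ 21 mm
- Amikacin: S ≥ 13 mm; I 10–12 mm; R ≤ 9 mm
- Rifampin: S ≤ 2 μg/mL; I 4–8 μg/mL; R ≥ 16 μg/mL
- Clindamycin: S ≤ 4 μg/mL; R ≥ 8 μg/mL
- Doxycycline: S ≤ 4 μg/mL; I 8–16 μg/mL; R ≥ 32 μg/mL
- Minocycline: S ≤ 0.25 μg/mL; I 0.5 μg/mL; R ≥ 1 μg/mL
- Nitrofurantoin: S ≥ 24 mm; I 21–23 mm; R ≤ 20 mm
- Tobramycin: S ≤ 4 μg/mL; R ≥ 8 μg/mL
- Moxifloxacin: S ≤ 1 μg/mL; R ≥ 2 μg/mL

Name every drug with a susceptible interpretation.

minocycline, cefazolin, tobramycin, amikacin

Doxycycline 64 μg/mL: ≥ 32 μg/mL → resistant
Trimethoprim-sulfamethoxazole 12 mm: ≤ 14 mm — R
Clindamycin (128 μg/mL) ≥ 8 μg/mL — Resistant
Minocycline (0.25 μg/mL) ≤ 0.25 μg/mL → Susceptible
Cefazolin (30 mm) ≥ 26 mm — S
Tobramycin 1 μg/mL: ≤ 4 μg/mL ⇒ S
Amikacin (13 mm) ≥ 13 mm ⇒ S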